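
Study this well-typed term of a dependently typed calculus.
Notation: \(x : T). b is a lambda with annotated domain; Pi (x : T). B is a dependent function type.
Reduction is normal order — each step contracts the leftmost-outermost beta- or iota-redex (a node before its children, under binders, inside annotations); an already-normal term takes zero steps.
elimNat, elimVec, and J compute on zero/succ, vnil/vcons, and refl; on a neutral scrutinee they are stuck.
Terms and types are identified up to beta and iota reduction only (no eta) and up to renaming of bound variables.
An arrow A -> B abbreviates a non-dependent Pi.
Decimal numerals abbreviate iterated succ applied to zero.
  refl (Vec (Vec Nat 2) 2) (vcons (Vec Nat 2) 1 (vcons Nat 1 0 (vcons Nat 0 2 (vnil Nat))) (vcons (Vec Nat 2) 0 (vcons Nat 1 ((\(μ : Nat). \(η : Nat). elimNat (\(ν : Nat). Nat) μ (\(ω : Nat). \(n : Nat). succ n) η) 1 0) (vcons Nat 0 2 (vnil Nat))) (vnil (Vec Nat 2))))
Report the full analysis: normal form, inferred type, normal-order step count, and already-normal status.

resulting normal form:
  refl (Vec (Vec Nat 2) 2) (vcons (Vec Nat 2) 1 (vcons Nat 1 0 (vcons Nat 0 2 (vnil Nat))) (vcons (Vec Nat 2) 0 (vcons Nat 1 1 (vcons Nat 0 2 (vnil Nat))) (vnil (Vec Nat 2))))
inferred type:
  Eq (Vec (Vec Nat 2) 2) (vcons (Vec Nat 2) 1 (vcons Nat 1 0 (vcons Nat 0 2 (vnil Nat))) (vcons (Vec Nat 2) 0 (vcons Nat 1 1 (vcons Nat 0 2 (vnil Nat))) (vnil (Vec Nat 2)))) (vcons (Vec Nat 2) 1 (vcons Nat 1 0 (vcons Nat 0 2 (vnil Nat))) (vcons (Vec Nat 2) 0 (vcons Nat 1 1 (vcons Nat 0 2 (vnil Nat))) (vnil (Vec Nat 2))))
normal-order step count: 3
term was already normal: no
first contracted redex: a beta-redex


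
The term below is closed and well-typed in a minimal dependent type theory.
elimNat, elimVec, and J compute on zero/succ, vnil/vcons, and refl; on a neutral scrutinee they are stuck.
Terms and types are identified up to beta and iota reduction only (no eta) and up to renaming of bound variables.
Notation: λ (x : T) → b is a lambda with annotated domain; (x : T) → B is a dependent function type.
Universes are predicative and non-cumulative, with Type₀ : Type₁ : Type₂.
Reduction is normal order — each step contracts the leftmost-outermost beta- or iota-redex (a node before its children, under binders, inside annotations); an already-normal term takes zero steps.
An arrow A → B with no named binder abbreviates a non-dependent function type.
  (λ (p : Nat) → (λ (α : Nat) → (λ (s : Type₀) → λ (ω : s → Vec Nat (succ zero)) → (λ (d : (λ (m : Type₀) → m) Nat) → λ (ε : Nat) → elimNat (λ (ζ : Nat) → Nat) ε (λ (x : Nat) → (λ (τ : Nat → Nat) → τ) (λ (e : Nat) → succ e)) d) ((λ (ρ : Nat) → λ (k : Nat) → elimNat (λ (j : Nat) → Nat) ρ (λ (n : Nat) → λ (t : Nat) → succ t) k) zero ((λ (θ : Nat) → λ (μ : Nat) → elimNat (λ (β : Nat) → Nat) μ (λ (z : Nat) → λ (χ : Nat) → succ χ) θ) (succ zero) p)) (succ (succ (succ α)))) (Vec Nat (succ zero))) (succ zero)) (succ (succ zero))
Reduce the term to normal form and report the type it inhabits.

resulting normal form:
  λ (p : Vec Nat (succ zero) → Vec Nat (succ zero)) → succ (succ (succ (succ (succ (succ (succ zero))))))
the term's type:
  (Vec Nat (succ zero) → Vec Nat (succ zero)) → Nat
observation: reduction starts at a beta-redex, and 34 normal-order steps reach the normal form.


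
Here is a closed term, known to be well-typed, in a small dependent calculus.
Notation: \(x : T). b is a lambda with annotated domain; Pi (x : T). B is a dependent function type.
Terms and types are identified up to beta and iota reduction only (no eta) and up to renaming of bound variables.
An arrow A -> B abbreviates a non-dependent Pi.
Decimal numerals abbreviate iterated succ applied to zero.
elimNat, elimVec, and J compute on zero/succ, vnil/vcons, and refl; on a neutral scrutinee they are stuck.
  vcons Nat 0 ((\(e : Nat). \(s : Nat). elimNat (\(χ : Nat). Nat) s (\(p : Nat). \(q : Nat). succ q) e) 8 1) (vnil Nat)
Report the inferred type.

inferred type:
  Vec Nat 1


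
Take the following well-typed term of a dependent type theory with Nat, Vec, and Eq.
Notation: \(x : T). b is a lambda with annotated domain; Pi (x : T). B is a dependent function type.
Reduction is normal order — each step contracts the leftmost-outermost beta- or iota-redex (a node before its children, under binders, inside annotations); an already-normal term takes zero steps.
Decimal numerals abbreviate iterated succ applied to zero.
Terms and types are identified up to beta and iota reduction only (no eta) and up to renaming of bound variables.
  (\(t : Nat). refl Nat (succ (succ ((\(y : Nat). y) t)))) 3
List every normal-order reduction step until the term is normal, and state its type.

reduction (normal order):
  (\(t : Nat). refl Nat (succ (succ ((\(y : Nat). y) t)))) 3
  ~> refl Nat (succ (succ ((\(t : Nat). t) 3)))
  ~> refl Nat 5
type:
  Eq Nat 5 5


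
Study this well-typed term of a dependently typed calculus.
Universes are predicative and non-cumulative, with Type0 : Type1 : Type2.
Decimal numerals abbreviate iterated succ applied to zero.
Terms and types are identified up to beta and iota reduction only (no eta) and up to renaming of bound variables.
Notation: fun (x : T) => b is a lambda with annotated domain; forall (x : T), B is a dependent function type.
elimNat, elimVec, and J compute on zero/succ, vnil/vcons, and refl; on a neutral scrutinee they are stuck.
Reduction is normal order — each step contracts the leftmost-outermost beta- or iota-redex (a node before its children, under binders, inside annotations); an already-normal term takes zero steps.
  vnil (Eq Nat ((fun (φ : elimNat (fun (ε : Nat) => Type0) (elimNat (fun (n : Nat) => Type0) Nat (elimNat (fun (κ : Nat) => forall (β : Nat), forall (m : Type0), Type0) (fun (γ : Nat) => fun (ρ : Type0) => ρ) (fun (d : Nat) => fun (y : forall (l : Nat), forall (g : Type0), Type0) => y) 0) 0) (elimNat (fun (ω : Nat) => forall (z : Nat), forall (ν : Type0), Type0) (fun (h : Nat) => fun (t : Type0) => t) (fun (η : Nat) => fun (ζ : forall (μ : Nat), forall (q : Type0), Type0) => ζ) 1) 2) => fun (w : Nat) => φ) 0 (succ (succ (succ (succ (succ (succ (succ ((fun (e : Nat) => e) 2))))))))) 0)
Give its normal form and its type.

resulting normal form:
  vnil (Eq Nat 0 0)
inferred type:
  Vec (Eq Nat 0 0) 0
observation: contracting a beta-redex first, the term normalizes in 2 steps.


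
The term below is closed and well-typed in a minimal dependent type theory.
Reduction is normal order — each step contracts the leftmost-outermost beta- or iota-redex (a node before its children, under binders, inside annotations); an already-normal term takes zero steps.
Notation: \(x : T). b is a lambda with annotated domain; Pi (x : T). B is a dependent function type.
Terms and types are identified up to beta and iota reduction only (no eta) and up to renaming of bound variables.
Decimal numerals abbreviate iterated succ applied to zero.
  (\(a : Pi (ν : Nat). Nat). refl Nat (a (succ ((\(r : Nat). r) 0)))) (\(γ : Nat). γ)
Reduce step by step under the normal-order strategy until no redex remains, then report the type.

reduction (normal order):
  (\(a : Pi (ν : Nat). Nat). refl Nat (a (succ ((\(r : Nat). r) 0)))) (\(γ : Nat). γ)
  ~> refl Nat ((\(a : Nat). a) (succ ((\(ν : Nat). ν) 0)))
  ~> refl Nat (succ ((\(a : Nat). a) 0))
  ~> refl Nat 1
inferred type:
  Eq Nat 1 1


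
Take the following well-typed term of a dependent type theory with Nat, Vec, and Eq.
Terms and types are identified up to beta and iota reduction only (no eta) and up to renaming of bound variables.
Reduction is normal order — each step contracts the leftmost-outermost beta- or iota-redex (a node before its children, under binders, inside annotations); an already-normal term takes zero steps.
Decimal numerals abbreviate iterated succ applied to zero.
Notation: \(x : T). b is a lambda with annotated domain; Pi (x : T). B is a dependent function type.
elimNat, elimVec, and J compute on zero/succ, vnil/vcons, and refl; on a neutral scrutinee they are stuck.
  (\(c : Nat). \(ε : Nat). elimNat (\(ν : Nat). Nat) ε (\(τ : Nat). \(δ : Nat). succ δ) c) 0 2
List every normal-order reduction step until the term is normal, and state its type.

normal-order reduction sequence:
  (\(c : Nat). \(ε : Nat). elimNat (\(ν : Nat). Nat) ε (\(τ : Nat). \(δ : Nat). succ δ) c) 0 2
  ~> (\(c : Nat). elimNat (\(ε : Nat). Nat) c (\(ν : Nat). \(τ : Nat). succ τ) 0) 2
  ~> elimNat (\(c : Nat). Nat) 2 (\(ε : Nat). \(ν : Nat). succ ν) 0
  ~> 2
the term's type:
  Nat


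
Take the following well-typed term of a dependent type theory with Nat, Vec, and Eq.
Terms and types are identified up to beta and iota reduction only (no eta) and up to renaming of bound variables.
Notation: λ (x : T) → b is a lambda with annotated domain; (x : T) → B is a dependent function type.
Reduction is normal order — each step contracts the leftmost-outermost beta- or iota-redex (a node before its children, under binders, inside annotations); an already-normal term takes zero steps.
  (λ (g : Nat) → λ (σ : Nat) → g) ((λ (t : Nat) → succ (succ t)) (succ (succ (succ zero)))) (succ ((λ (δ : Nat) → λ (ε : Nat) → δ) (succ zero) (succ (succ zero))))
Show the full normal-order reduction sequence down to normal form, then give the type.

reduction (normal order):
  (λ (g : Nat) → λ (σ : Nat) → g) ((λ (t : Nat) → succ (succ t)) (succ (succ (succ zero)))) (succ ((λ (δ : Nat) → λ (ε : Nat) → δ) (succ zero) (succ (succ zero))))
  ~> (λ (g : Nat) → (λ (σ : Nat) → succ (succ σ)) (succ (succ (succ zero)))) (succ ((λ (t : Nat) → λ (δ : Nat) → t) (succ zero) (succ (succ zero))))
  ~> (λ (g : Nat) → succ (succ g)) (succ (succ (succ zero)))
  ~> succ (succ (succ (succ (succ zero))))
the term's type:
  Nat


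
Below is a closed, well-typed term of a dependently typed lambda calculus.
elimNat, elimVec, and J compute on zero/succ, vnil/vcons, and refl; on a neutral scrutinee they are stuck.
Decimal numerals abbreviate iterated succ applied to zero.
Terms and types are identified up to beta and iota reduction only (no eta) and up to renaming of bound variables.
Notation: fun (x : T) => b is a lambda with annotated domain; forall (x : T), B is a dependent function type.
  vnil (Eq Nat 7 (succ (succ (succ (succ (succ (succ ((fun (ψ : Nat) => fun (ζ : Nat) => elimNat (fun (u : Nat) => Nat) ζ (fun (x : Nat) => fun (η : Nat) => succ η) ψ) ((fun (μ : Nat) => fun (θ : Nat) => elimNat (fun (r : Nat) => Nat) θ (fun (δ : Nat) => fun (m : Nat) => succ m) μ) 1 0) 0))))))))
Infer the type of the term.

inferred type:
  Vec (Eq Nat 7 7) 0


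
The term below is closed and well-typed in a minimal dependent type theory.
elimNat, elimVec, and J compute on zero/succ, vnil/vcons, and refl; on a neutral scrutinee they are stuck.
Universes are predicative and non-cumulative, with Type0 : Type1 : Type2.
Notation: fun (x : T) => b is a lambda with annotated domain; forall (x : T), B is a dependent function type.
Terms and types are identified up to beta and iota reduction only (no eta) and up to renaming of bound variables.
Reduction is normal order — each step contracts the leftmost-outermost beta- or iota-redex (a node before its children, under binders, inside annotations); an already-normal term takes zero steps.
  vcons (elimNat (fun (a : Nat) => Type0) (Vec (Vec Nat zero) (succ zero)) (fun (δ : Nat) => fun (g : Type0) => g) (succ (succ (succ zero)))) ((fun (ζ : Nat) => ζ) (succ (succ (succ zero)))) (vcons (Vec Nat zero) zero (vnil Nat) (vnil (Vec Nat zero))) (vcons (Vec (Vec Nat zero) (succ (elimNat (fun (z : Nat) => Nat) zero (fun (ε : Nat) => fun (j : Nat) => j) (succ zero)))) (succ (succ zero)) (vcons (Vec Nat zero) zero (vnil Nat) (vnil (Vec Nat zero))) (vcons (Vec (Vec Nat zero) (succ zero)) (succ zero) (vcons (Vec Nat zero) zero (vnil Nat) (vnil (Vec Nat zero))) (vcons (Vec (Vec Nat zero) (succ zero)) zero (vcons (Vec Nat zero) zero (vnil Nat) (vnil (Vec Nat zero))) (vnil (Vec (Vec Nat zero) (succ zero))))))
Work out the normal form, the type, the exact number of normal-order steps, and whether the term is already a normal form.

normal form:
  vcons (Vec (Vec Nat zero) (succ zero)) (succ (succ (succ zero))) (vcons (Vec Nat zero) zero (vnil Nat) (vnil (Vec Nat zero))) (vcons (Vec (Vec Nat zero) (succ zero)) (succ (succ zero)) (vcons (Vec Nat zero) zero (vnil Nat) (vnil (Vec Nat zero))) (vcons (Vec (Vec Nat zero) (succ zero)) (succ zero) (vcons (Vec Nat zero) zero (vnil Nat) (vnil (Vec Nat zero))) (vcons (Vec (Vec Nat zero) (succ zero)) zero (vcons (Vec Nat zero) zero (vnil Nat) (vnil (Vec Nat zero))) (vnil (Vec (Vec Nat zero) (succ zero))))))
inferred type:
  Vec (Vec (Vec Nat zero) (succ zero)) (succ (succ (succ (succ zero))))
steps to reach normal form (normal order): 15
term was already normal: no
first redex: an elimNat iota-redex


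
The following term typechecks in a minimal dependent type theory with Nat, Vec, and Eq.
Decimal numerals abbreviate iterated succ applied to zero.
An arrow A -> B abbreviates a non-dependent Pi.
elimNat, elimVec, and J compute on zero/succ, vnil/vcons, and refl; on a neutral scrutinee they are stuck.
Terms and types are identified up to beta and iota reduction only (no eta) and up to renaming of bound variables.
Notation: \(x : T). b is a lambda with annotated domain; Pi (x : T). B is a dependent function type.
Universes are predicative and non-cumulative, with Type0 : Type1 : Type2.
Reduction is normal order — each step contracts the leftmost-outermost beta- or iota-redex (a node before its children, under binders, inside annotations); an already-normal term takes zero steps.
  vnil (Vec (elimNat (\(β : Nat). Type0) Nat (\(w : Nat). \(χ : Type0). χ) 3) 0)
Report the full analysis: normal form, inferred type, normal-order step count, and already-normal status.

reduced normal form:
  vnil (Vec Nat 0)
type:
  Vec (Vec Nat 0) 0
reduction steps (normal order): 10
already normal: no
first contracted redex: an elimNat iota-redex


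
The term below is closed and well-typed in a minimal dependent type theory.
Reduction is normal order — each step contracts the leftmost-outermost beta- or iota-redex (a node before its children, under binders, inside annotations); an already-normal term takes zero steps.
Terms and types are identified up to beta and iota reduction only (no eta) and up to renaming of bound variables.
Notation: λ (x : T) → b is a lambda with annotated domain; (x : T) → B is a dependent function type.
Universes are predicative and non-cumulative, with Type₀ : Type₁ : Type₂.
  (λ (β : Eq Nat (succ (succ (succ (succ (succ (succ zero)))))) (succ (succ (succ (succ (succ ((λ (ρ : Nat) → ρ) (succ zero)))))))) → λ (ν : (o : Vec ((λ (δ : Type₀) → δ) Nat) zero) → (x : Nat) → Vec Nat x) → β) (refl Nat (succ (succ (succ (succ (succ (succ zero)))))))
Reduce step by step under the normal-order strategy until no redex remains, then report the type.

normal-order reduction sequence:
  (λ (β : Eq Nat (succ (succ (succ (succ (succ (succ zero)))))) (succ (succ (succ (succ (succ ((λ (ρ : Nat) → ρ) (succ zero)))))))) → λ (ν : (o : Vec ((λ (δ : Type₀) → δ) Nat) zero) → (x : Nat) → Vec Nat x) → β) (refl Nat (succ (succ (succ (succ (succ (succ zero)))))))
  ~> λ (β : (ρ : Vec ((λ (ν : Type₀) → ν) Nat) zero) → (o : Nat) → Vec Nat o) → refl Nat (succ (succ (succ (succ (succ (succ zero))))))
  ~> λ (β : (ρ : Vec Nat zero) → (ν : Nat) → Vec Nat ν) → refl Nat (succ (succ (succ (succ (succ (succ zero))))))
inferred type:
  (β : (ρ : Vec Nat zero) → (ν : Nat) → Vec Nat ν) → Eq Nat (succ (succ (succ (succ (succ (succ zero)))))) (succ (succ (succ (succ (succ (succ zero))))))


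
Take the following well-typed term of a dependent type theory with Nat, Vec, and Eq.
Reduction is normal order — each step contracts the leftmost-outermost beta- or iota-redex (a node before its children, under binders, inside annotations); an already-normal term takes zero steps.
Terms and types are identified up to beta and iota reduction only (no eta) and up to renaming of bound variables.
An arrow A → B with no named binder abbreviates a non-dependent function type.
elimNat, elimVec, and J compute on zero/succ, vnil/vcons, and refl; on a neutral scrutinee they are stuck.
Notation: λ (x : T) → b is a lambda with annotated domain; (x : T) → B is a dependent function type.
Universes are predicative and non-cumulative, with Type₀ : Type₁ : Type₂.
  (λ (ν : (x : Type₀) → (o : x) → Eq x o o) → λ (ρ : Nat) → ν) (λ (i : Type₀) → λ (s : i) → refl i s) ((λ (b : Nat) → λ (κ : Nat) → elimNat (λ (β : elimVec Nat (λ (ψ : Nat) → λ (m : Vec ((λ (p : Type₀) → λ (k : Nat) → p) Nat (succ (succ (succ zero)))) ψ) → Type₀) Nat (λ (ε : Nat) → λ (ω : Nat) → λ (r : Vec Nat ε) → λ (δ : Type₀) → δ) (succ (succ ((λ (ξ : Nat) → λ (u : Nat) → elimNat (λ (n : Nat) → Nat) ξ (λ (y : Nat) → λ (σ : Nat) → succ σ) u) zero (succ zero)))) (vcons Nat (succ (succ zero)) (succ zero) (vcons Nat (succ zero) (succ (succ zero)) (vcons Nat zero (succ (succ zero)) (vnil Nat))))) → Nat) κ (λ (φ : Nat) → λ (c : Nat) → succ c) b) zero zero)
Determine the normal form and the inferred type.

reduced normal form:
  λ (ν : Type₀) → λ (x : ν) → refl ν x
inferred type:
  (ν : Type₀) → (x : ν) → Eq ν x x
observation: 2 normal-order steps separate the term from its normal form.


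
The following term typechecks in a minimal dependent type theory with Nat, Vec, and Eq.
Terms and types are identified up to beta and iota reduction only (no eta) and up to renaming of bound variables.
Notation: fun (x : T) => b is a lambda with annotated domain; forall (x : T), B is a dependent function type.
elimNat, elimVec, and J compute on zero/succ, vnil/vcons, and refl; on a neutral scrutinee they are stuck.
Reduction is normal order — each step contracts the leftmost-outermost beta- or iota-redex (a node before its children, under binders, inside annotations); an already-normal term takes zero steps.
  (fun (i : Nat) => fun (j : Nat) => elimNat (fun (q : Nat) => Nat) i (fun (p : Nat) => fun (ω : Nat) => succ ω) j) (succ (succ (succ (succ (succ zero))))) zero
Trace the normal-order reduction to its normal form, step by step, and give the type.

normal-order reduction:
  (fun (i : Nat) => fun (j : Nat) => elimNat (fun (q : Nat) => Nat) i (fun (p : Nat) => fun (ω : Nat) => succ ω) j) (succ (succ (succ (succ (succ zero))))) zero
  ~> (fun (i : Nat) => elimNat (fun (j : Nat) => Nat) (succ (succ (succ (succ (succ zero))))) (fun (q : Nat) => fun (p : Nat) => succ p) i) zero
  ~> elimNat (fun (i : Nat) => Nat) (succ (succ (succ (succ (succ zero))))) (fun (j : Nat) => fun (q : Nat) => succ q) zero
  ~> succ (succ (succ (succ (succ zero))))
type:
  Nat


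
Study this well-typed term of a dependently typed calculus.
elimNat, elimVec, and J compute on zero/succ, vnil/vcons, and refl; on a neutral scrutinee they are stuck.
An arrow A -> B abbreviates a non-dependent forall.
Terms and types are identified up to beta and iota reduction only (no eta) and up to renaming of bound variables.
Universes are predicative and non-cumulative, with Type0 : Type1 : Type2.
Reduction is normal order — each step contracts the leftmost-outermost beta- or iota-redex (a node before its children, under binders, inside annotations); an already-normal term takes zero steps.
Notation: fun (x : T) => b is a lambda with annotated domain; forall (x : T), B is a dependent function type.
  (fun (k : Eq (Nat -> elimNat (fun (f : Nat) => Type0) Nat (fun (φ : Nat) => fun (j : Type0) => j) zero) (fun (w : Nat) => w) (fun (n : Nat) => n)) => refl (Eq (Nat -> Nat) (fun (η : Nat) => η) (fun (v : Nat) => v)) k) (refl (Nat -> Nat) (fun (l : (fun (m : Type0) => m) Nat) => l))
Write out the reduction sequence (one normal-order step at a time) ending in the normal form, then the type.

reduction (normal order):
  (fun (k : Eq (Nat -> elimNat (fun (f : Nat) => Type0) Nat (fun (φ : Nat) => fun (j : Type0) => j) zero) (fun (w : Nat) => w) (fun (n : Nat) => n)) => refl (Eq (Nat -> Nat) (fun (η : Nat) => η) (fun (v : Nat) => v)) k) (refl (Nat -> Nat) (fun (l : (fun (m : Type0) => m) Nat) => l))
  ~> refl (Eq (Nat -> Nat) (fun (k : Nat) => k) (fun (f : Nat) => f)) (refl (Nat -> Nat) (fun (φ : (fun (j : Type0) => j) Nat) => φ))
  ~> refl (Eq (Nat -> Nat) (fun (k : Nat) => k) (fun (f : Nat) => f)) (refl (Nat -> Nat) (fun (φ : Nat) => φ))
the term's type:
  Eq (Eq (Nat -> Nat) (fun (k : Nat) => k) (fun (f : Nat) => f)) (refl (Nat -> Nat) (fun (φ : Nat) => φ)) (refl (Nat -> Nat) (fun (j : Nat) => j))


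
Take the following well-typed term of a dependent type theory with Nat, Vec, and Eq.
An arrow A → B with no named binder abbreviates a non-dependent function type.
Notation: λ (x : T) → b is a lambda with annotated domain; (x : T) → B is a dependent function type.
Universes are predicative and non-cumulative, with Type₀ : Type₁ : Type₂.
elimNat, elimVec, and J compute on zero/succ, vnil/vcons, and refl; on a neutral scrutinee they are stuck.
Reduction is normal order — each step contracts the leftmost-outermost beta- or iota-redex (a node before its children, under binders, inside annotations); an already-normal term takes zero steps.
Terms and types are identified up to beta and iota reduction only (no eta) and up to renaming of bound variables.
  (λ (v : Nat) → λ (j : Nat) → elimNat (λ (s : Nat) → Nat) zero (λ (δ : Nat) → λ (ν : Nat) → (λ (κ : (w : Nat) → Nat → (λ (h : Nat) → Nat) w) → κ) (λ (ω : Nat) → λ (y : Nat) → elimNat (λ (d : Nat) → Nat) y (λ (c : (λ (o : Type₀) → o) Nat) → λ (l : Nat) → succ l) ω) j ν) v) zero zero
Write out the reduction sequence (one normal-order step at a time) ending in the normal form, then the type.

normal-order reduction:
  (λ (v : Nat) → λ (j : Nat) → elimNat (λ (s : Nat) → Nat) zero (λ (δ : Nat) → λ (ν : Nat) → (λ (κ : (w : Nat) → Nat → (λ (h : Nat) → Nat) w) → κ) (λ (ω : Nat) → λ (y : Nat) → elimNat (λ (d : Nat) → Nat) y (λ (c : (λ (o : Type₀) → o) Nat) → λ (l : Nat) → succ l) ω) j ν) v) zero zero
  ~> (λ (v : Nat) → elimNat (λ (j : Nat) → Nat) zero (λ (s : Nat) → λ (δ : Nat) → (λ (ν : (κ : Nat) → Nat → (λ (w : Nat) → Nat) κ) → ν) (λ (h : Nat) → λ (ω : Nat) → elimNat (λ (y : Nat) → Nat) ω (λ (d : (λ (c : Type₀) → c) Nat) → λ (o : Nat) → succ o) h) v δ) zero) zero
  ~> elimNat (λ (v : Nat) → Nat) zero (λ (j : Nat) → λ (s : Nat) → (λ (δ : (ν : Nat) → Nat → (λ (κ : Nat) → Nat) ν) → δ) (λ (w : Nat) → λ (h : Nat) → elimNat (λ (ω : Nat) → Nat) h (λ (y : (λ (d : Type₀) → d) Nat) → λ (c : Nat) → succ c) w) zero s) zero
  ~> zero
inferred type:
  Nat


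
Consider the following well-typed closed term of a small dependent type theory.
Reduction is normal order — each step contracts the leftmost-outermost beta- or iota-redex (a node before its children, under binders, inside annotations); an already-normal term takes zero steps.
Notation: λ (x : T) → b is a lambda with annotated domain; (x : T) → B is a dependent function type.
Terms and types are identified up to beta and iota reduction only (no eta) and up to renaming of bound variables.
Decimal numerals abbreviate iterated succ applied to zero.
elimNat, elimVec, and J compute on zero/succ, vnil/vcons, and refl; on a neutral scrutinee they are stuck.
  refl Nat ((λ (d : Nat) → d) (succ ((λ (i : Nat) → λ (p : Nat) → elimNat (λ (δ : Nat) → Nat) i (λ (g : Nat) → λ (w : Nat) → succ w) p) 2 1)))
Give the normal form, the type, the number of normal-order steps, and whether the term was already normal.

normal form:
  refl Nat 4
inferred type:
  Eq Nat 4 4
normal-order step count: 7
term was already normal: no
first redex: a beta-redex


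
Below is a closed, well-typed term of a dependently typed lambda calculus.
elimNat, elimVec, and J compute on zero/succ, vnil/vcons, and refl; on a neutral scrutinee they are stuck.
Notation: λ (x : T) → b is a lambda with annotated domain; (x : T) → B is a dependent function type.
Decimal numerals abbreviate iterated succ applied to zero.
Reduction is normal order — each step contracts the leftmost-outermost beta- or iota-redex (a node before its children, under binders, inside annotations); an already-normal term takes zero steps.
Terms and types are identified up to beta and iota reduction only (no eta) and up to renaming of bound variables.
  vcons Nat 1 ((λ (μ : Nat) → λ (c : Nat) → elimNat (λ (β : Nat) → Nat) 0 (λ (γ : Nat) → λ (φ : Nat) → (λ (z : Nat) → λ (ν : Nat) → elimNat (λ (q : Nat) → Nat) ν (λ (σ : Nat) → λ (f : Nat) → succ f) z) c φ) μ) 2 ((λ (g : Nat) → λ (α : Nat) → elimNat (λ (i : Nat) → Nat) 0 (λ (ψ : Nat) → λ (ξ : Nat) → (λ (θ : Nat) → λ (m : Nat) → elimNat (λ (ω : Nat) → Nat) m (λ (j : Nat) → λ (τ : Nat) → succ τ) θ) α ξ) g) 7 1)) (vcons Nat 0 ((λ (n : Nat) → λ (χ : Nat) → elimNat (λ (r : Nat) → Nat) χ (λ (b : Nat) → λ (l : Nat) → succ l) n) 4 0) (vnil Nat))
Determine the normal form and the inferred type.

reduced normal form:
  vcons Nat 1 14 (vcons Nat 0 4 (vnil Nat))
type:
  Vec Nat 2
observation: reduction starts at a beta-redex, and 204 normal-order steps reach the normal form.


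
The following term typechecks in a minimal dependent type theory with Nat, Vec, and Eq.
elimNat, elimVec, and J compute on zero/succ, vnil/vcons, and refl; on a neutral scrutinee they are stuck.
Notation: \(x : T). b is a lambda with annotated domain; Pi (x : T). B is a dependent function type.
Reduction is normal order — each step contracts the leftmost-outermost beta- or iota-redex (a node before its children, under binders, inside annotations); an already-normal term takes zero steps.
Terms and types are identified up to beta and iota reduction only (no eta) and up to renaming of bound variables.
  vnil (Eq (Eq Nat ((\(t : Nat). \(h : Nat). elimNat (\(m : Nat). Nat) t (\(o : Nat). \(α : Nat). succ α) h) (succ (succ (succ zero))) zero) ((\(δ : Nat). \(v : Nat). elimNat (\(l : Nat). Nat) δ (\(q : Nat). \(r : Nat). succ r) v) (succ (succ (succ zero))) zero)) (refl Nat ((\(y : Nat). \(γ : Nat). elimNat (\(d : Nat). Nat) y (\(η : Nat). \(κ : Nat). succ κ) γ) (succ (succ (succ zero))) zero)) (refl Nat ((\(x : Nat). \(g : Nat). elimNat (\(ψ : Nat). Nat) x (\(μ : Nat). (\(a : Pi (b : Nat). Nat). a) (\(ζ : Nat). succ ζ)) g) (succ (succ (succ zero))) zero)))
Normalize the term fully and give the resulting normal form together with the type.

reduced normal form:
  vnil (Eq (Eq Nat (succ (succ (succ zero))) (succ (succ (succ zero)))) (refl Nat (succ (succ (succ zero)))) (refl Nat (succ (succ (succ zero)))))
the term's type:
  Vec (Eq (Eq Nat (succ (succ (succ zero))) (succ (succ (succ zero)))) (refl Nat (succ (succ (succ zero)))) (refl Nat (succ (succ (succ zero))))) zero


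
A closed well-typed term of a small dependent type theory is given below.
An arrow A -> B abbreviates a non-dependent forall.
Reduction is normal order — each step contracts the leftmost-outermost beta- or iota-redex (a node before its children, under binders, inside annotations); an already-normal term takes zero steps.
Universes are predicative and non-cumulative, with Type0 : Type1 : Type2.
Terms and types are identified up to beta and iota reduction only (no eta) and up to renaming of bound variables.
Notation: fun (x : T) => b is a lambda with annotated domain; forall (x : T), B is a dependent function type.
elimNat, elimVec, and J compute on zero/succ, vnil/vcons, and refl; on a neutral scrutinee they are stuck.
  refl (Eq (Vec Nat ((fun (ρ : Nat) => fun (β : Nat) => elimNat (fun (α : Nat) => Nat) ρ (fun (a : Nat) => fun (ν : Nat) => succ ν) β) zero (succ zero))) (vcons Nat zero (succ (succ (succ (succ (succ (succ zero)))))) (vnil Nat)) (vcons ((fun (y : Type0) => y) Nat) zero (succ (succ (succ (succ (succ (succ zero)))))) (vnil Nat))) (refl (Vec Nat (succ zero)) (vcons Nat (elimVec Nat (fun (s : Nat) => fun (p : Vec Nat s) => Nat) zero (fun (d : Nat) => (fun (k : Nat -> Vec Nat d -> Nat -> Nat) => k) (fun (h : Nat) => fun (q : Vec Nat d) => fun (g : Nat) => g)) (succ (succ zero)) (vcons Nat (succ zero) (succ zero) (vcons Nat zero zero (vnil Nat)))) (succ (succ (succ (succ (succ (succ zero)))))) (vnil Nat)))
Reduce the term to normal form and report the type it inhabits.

reduced normal form:
  refl (Eq (Vec Nat (succ zero)) (vcons Nat zero (succ (succ (succ (succ (succ (succ zero)))))) (vnil Nat)) (vcons Nat zero (succ (succ (succ (succ (succ (succ zero)))))) (vnil Nat))) (refl (Vec Nat (succ zero)) (vcons Nat zero (succ (succ (succ (succ (succ (succ zero)))))) (vnil Nat)))
inferred type:
  Eq (Eq (Vec Nat (succ zero)) (vcons Nat zero (succ (succ (succ (succ (succ (succ zero)))))) (vnil Nat)) (vcons Nat zero (succ (succ (succ (succ (succ (succ zero)))))) (vnil Nat))) (refl (Vec Nat (succ zero)) (vcons Nat zero (succ (succ (succ (succ (succ (succ zero)))))) (vnil Nat))) (refl (Vec Nat (succ zero)) (vcons Nat zero (succ (succ (succ (succ (succ (succ zero)))))) (vnil Nat)))
observation: contracting a beta-redex first, the term normalizes in 20 steps.


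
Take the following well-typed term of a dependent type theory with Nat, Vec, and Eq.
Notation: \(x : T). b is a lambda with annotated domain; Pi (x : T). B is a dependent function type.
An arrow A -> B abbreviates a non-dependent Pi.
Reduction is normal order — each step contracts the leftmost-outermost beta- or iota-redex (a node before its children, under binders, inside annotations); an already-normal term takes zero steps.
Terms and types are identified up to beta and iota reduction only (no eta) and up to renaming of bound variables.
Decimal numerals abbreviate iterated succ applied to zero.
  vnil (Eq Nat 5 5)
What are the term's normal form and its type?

resulting normal form:
  vnil (Eq Nat 5 5)
type:
  Vec (Eq Nat 5 5) 0
observation: the term is already in normal form.


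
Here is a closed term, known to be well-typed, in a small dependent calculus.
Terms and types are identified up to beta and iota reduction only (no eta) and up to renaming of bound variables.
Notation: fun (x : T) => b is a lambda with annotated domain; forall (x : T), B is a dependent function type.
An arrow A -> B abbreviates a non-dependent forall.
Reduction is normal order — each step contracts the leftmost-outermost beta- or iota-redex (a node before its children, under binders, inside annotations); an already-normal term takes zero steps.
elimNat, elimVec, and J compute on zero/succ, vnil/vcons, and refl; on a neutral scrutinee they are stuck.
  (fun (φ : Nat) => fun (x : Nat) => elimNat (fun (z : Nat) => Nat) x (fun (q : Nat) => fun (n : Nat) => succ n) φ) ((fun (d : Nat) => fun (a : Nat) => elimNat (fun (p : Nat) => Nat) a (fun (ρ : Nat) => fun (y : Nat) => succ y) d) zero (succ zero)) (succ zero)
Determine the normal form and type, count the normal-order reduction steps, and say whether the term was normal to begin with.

reduced normal form:
  succ (succ zero)
the term's type:
  Nat
steps to reach normal form (normal order): 9
started in normal form: no
first redex: a beta-redex


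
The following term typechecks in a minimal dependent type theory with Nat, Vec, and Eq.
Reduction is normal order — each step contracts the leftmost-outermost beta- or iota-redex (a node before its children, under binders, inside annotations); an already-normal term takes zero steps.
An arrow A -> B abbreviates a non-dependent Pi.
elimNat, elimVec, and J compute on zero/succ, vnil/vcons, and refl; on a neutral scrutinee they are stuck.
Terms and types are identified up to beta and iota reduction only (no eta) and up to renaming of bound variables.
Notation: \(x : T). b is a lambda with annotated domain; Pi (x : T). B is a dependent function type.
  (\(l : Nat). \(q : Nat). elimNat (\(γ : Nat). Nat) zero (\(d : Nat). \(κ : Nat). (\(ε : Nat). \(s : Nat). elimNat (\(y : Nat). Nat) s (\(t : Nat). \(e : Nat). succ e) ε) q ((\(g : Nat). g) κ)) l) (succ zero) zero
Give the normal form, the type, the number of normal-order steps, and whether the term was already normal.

resulting normal form:
  zero
the term's type:
  Nat
normal-order step count: 10
started in normal form: no
first contracted redex: a beta-redex


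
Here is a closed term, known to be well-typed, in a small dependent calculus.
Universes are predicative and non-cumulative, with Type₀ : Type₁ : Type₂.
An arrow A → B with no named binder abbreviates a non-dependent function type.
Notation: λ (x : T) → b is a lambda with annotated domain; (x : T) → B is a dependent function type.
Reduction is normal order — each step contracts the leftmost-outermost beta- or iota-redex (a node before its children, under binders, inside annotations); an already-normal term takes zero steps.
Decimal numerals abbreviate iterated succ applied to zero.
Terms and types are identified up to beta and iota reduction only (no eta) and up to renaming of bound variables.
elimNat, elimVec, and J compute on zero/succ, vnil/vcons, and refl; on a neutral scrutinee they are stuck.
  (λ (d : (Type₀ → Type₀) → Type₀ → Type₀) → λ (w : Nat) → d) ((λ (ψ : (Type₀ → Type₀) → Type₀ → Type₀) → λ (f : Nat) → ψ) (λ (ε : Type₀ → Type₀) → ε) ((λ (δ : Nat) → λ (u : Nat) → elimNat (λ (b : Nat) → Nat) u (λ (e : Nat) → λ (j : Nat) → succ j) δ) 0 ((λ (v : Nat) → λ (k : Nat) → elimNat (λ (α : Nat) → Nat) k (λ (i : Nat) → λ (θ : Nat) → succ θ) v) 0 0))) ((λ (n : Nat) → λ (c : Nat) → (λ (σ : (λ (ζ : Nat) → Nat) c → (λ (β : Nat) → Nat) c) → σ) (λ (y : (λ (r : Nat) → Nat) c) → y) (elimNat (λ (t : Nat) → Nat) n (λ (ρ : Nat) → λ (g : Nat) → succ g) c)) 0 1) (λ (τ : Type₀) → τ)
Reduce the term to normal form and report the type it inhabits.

resulting normal form:
  λ (d : Type₀) → d
the term's type:
  Type₀ → Type₀


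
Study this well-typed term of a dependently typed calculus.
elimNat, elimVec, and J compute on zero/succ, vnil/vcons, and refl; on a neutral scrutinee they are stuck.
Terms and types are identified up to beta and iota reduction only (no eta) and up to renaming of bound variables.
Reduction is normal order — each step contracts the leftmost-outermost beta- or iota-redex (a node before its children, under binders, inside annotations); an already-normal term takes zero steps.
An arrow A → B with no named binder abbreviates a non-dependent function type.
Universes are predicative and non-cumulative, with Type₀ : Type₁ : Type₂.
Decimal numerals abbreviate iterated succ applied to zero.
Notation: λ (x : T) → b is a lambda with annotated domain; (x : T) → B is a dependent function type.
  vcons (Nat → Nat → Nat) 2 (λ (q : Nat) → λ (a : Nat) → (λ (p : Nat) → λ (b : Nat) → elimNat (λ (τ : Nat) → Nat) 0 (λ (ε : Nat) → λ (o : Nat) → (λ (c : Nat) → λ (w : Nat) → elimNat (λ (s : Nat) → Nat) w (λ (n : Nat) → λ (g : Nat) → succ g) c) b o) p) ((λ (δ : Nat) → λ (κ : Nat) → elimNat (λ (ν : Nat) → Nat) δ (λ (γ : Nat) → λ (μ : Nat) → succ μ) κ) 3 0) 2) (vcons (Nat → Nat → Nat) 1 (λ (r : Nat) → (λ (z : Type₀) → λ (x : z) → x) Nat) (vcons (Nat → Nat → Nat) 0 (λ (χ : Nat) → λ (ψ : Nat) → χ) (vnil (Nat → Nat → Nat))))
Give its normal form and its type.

resulting normal form:
  vcons (Nat → Nat → Nat) 2 (λ (q : Nat) → λ (a : Nat) → 6) (vcons (Nat → Nat → Nat) 1 (λ (p : Nat) → λ (b : Nat) → b) (vcons (Nat → Nat → Nat) 0 (λ (τ : Nat) → λ (ε : Nat) → τ) (vnil (Nat → Nat → Nat))))
inferred type:
  Vec (Nat → Nat → Nat) 3
observation: 25 normal-order steps normalize the term, beginning with a beta-redex.


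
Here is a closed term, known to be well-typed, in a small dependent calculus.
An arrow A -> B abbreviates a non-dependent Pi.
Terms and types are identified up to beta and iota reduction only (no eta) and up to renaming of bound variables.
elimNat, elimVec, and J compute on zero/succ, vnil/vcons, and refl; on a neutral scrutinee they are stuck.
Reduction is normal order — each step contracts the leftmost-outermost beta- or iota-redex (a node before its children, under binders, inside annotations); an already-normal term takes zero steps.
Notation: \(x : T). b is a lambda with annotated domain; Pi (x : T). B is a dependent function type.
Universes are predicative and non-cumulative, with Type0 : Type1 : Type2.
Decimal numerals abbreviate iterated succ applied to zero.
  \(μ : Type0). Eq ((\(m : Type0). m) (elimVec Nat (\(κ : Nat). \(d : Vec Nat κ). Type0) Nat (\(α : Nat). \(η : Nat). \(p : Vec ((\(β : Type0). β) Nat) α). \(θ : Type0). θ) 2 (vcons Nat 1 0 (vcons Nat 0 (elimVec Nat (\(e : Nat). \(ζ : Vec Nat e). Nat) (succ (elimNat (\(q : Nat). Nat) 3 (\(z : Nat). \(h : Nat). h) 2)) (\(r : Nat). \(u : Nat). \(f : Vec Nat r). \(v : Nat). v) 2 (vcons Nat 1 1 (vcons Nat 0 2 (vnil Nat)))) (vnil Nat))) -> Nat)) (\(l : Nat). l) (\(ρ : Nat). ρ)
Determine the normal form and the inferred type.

resulting normal form:
  \(μ : Type0). Eq (Nat -> Nat) (\(m : Nat). m) (\(κ : Nat). κ)
inferred type:
  Type0 -> Type0


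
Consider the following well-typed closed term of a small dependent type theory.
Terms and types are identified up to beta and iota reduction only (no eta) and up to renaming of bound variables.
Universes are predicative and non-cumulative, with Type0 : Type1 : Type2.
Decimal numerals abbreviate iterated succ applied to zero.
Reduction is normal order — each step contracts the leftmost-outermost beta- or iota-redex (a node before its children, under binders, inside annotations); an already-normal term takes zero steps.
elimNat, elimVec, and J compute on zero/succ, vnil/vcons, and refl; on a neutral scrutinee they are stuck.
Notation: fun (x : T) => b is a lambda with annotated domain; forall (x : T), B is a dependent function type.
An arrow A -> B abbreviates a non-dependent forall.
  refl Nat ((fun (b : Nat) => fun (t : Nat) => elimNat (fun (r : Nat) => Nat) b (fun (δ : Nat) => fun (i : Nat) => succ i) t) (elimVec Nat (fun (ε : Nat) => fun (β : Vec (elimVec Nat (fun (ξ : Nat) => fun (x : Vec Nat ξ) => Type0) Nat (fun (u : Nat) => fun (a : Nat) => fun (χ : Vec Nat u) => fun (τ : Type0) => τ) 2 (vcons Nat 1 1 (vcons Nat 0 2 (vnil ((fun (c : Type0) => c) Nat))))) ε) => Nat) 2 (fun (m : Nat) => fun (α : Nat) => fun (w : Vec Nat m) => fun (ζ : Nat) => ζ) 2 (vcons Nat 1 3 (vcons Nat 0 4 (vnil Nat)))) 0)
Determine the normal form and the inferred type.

normal form:
  refl Nat 2
type:
  Eq Nat 2 2
observation: reduction starts at a beta-redex, and 14 normal-order steps reach the normal form.


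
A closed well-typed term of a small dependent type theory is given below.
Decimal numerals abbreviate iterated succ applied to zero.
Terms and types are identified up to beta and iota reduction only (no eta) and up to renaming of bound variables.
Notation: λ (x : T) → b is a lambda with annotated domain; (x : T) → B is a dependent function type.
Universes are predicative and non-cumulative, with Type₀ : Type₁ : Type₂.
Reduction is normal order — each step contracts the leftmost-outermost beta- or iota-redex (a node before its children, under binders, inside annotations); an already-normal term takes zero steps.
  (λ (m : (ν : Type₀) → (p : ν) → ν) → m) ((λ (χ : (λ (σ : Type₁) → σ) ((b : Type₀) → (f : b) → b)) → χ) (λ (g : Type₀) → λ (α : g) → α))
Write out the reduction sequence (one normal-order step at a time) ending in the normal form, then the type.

normal-order reduction:
  (λ (m : (ν : Type₀) → (p : ν) → ν) → m) ((λ (χ : (λ (σ : Type₁) → σ) ((b : Type₀) → (f : b) → b)) → χ) (λ (g : Type₀) → λ (α : g) → α))
  ~> (λ (m : (λ (ν : Type₁) → ν) ((p : Type₀) → (χ : p) → p)) → m) (λ (σ : Type₀) → λ (b : σ) → b)
  ~> λ (m : Type₀) → λ (ν : m) → ν
type:
  (m : Type₀) → (ν : m) → m
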